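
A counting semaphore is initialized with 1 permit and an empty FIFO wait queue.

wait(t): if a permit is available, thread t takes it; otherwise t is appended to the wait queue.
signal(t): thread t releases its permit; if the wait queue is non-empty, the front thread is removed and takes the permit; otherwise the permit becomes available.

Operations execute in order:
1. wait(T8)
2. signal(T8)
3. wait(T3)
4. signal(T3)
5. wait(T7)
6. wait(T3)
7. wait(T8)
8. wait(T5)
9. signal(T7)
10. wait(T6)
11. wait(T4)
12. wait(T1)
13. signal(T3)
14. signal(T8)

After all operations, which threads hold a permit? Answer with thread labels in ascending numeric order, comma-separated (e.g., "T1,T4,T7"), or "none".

Answer: T5

Derivation:
Step 1: wait(T8) -> count=0 queue=[] holders={T8}
Step 2: signal(T8) -> count=1 queue=[] holders={none}
Step 3: wait(T3) -> count=0 queue=[] holders={T3}
Step 4: signal(T3) -> count=1 queue=[] holders={none}
Step 5: wait(T7) -> count=0 queue=[] holders={T7}
Step 6: wait(T3) -> count=0 queue=[T3] holders={T7}
Step 7: wait(T8) -> count=0 queue=[T3,T8] holders={T7}
Step 8: wait(T5) -> count=0 queue=[T3,T8,T5] holders={T7}
Step 9: signal(T7) -> count=0 queue=[T8,T5] holders={T3}
Step 10: wait(T6) -> count=0 queue=[T8,T5,T6] holders={T3}
Step 11: wait(T4) -> count=0 queue=[T8,T5,T6,T4] holders={T3}
Step 12: wait(T1) -> count=0 queue=[T8,T5,T6,T4,T1] holders={T3}
Step 13: signal(T3) -> count=0 queue=[T5,T6,T4,T1] holders={T8}
Step 14: signal(T8) -> count=0 queue=[T6,T4,T1] holders={T5}
Final holders: T5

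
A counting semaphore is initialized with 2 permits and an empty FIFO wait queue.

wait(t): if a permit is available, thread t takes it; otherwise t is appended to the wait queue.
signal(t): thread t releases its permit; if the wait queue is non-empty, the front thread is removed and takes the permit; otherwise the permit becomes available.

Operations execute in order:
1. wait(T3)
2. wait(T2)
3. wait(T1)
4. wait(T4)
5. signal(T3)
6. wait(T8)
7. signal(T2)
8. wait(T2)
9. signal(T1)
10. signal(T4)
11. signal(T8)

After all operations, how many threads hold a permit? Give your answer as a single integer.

Answer: 1

Derivation:
Step 1: wait(T3) -> count=1 queue=[] holders={T3}
Step 2: wait(T2) -> count=0 queue=[] holders={T2,T3}
Step 3: wait(T1) -> count=0 queue=[T1] holders={T2,T3}
Step 4: wait(T4) -> count=0 queue=[T1,T4] holders={T2,T3}
Step 5: signal(T3) -> count=0 queue=[T4] holders={T1,T2}
Step 6: wait(T8) -> count=0 queue=[T4,T8] holders={T1,T2}
Step 7: signal(T2) -> count=0 queue=[T8] holders={T1,T4}
Step 8: wait(T2) -> count=0 queue=[T8,T2] holders={T1,T4}
Step 9: signal(T1) -> count=0 queue=[T2] holders={T4,T8}
Step 10: signal(T4) -> count=0 queue=[] holders={T2,T8}
Step 11: signal(T8) -> count=1 queue=[] holders={T2}
Final holders: {T2} -> 1 thread(s)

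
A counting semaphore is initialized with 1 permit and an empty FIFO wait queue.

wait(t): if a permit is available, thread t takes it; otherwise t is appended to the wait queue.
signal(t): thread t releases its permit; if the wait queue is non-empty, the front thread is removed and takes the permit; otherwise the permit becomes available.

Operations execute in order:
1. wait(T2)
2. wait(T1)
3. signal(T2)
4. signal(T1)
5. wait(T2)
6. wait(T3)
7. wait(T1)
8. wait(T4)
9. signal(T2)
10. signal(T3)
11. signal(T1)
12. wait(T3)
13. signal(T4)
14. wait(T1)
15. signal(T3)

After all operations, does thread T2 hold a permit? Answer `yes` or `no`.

Step 1: wait(T2) -> count=0 queue=[] holders={T2}
Step 2: wait(T1) -> count=0 queue=[T1] holders={T2}
Step 3: signal(T2) -> count=0 queue=[] holders={T1}
Step 4: signal(T1) -> count=1 queue=[] holders={none}
Step 5: wait(T2) -> count=0 queue=[] holders={T2}
Step 6: wait(T3) -> count=0 queue=[T3] holders={T2}
Step 7: wait(T1) -> count=0 queue=[T3,T1] holders={T2}
Step 8: wait(T4) -> count=0 queue=[T3,T1,T4] holders={T2}
Step 9: signal(T2) -> count=0 queue=[T1,T4] holders={T3}
Step 10: signal(T3) -> count=0 queue=[T4] holders={T1}
Step 11: signal(T1) -> count=0 queue=[] holders={T4}
Step 12: wait(T3) -> count=0 queue=[T3] holders={T4}
Step 13: signal(T4) -> count=0 queue=[] holders={T3}
Step 14: wait(T1) -> count=0 queue=[T1] holders={T3}
Step 15: signal(T3) -> count=0 queue=[] holders={T1}
Final holders: {T1} -> T2 not in holders

Answer: no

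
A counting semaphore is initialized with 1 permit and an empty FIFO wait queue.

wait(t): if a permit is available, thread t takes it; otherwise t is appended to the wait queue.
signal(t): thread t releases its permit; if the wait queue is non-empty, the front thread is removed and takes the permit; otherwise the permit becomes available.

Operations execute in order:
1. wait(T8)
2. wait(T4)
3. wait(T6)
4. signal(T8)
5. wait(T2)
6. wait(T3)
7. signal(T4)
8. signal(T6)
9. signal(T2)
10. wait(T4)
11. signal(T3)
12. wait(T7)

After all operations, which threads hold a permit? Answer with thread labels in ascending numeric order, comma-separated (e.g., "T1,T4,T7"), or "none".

Answer: T4

Derivation:
Step 1: wait(T8) -> count=0 queue=[] holders={T8}
Step 2: wait(T4) -> count=0 queue=[T4] holders={T8}
Step 3: wait(T6) -> count=0 queue=[T4,T6] holders={T8}
Step 4: signal(T8) -> count=0 queue=[T6] holders={T4}
Step 5: wait(T2) -> count=0 queue=[T6,T2] holders={T4}
Step 6: wait(T3) -> count=0 queue=[T6,T2,T3] holders={T4}
Step 7: signal(T4) -> count=0 queue=[T2,T3] holders={T6}
Step 8: signal(T6) -> count=0 queue=[T3] holders={T2}
Step 9: signal(T2) -> count=0 queue=[] holders={T3}
Step 10: wait(T4) -> count=0 queue=[T4] holders={T3}
Step 11: signal(T3) -> count=0 queue=[] holders={T4}
Step 12: wait(T7) -> count=0 queue=[T7] holders={T4}
Final holders: T4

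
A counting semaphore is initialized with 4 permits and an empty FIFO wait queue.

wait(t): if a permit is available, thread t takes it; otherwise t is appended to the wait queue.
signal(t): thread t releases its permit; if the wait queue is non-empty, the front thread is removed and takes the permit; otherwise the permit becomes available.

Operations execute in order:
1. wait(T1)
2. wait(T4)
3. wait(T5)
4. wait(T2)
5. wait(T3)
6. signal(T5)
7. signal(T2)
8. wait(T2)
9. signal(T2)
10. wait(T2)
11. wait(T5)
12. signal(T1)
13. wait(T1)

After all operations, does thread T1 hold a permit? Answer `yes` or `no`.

Step 1: wait(T1) -> count=3 queue=[] holders={T1}
Step 2: wait(T4) -> count=2 queue=[] holders={T1,T4}
Step 3: wait(T5) -> count=1 queue=[] holders={T1,T4,T5}
Step 4: wait(T2) -> count=0 queue=[] holders={T1,T2,T4,T5}
Step 5: wait(T3) -> count=0 queue=[T3] holders={T1,T2,T4,T5}
Step 6: signal(T5) -> count=0 queue=[] holders={T1,T2,T3,T4}
Step 7: signal(T2) -> count=1 queue=[] holders={T1,T3,T4}
Step 8: wait(T2) -> count=0 queue=[] holders={T1,T2,T3,T4}
Step 9: signal(T2) -> count=1 queue=[] holders={T1,T3,T4}
Step 10: wait(T2) -> count=0 queue=[] holders={T1,T2,T3,T4}
Step 11: wait(T5) -> count=0 queue=[T5] holders={T1,T2,T3,T4}
Step 12: signal(T1) -> count=0 queue=[] holders={T2,T3,T4,T5}
Step 13: wait(T1) -> count=0 queue=[T1] holders={T2,T3,T4,T5}
Final holders: {T2,T3,T4,T5} -> T1 not in holders

Answer: no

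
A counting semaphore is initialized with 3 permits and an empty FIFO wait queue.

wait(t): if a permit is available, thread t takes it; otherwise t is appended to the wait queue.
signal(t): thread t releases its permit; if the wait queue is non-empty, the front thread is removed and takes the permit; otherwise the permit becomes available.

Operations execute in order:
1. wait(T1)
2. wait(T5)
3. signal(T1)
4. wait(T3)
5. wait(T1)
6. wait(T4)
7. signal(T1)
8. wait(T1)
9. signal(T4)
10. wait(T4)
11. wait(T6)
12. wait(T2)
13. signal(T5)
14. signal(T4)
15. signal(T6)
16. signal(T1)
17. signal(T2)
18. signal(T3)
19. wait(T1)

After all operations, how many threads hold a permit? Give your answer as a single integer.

Step 1: wait(T1) -> count=2 queue=[] holders={T1}
Step 2: wait(T5) -> count=1 queue=[] holders={T1,T5}
Step 3: signal(T1) -> count=2 queue=[] holders={T5}
Step 4: wait(T3) -> count=1 queue=[] holders={T3,T5}
Step 5: wait(T1) -> count=0 queue=[] holders={T1,T3,T5}
Step 6: wait(T4) -> count=0 queue=[T4] holders={T1,T3,T5}
Step 7: signal(T1) -> count=0 queue=[] holders={T3,T4,T5}
Step 8: wait(T1) -> count=0 queue=[T1] holders={T3,T4,T5}
Step 9: signal(T4) -> count=0 queue=[] holders={T1,T3,T5}
Step 10: wait(T4) -> count=0 queue=[T4] holders={T1,T3,T5}
Step 11: wait(T6) -> count=0 queue=[T4,T6] holders={T1,T3,T5}
Step 12: wait(T2) -> count=0 queue=[T4,T6,T2] holders={T1,T3,T5}
Step 13: signal(T5) -> count=0 queue=[T6,T2] holders={T1,T3,T4}
Step 14: signal(T4) -> count=0 queue=[T2] holders={T1,T3,T6}
Step 15: signal(T6) -> count=0 queue=[] holders={T1,T2,T3}
Step 16: signal(T1) -> count=1 queue=[] holders={T2,T3}
Step 17: signal(T2) -> count=2 queue=[] holders={T3}
Step 18: signal(T3) -> count=3 queue=[] holders={none}
Step 19: wait(T1) -> count=2 queue=[] holders={T1}
Final holders: {T1} -> 1 thread(s)

Answer: 1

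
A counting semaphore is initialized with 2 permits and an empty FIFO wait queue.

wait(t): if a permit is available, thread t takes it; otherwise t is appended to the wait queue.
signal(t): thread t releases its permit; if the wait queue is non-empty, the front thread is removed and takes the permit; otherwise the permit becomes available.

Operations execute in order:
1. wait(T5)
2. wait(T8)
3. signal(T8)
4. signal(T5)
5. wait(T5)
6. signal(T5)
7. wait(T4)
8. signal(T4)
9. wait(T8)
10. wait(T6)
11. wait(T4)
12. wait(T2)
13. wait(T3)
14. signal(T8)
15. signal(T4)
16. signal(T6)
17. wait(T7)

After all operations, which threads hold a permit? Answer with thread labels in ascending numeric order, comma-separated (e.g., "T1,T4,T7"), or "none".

Answer: T2,T3

Derivation:
Step 1: wait(T5) -> count=1 queue=[] holders={T5}
Step 2: wait(T8) -> count=0 queue=[] holders={T5,T8}
Step 3: signal(T8) -> count=1 queue=[] holders={T5}
Step 4: signal(T5) -> count=2 queue=[] holders={none}
Step 5: wait(T5) -> count=1 queue=[] holders={T5}
Step 6: signal(T5) -> count=2 queue=[] holders={none}
Step 7: wait(T4) -> count=1 queue=[] holders={T4}
Step 8: signal(T4) -> count=2 queue=[] holders={none}
Step 9: wait(T8) -> count=1 queue=[] holders={T8}
Step 10: wait(T6) -> count=0 queue=[] holders={T6,T8}
Step 11: wait(T4) -> count=0 queue=[T4] holders={T6,T8}
Step 12: wait(T2) -> count=0 queue=[T4,T2] holders={T6,T8}
Step 13: wait(T3) -> count=0 queue=[T4,T2,T3] holders={T6,T8}
Step 14: signal(T8) -> count=0 queue=[T2,T3] holders={T4,T6}
Step 15: signal(T4) -> count=0 queue=[T3] holders={T2,T6}
Step 16: signal(T6) -> count=0 queue=[] holders={T2,T3}
Step 17: wait(T7) -> count=0 queue=[T7] holders={T2,T3}
Final holders: T2,T3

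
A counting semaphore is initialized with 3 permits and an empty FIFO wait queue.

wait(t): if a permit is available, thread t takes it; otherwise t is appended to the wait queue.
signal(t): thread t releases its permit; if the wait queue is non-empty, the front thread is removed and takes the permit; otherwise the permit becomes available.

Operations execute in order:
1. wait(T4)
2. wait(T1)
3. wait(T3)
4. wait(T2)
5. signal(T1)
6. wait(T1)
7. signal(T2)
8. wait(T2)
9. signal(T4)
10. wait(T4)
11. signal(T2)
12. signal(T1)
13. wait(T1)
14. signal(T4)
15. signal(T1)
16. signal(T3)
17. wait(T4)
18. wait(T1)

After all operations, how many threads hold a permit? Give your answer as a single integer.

Step 1: wait(T4) -> count=2 queue=[] holders={T4}
Step 2: wait(T1) -> count=1 queue=[] holders={T1,T4}
Step 3: wait(T3) -> count=0 queue=[] holders={T1,T3,T4}
Step 4: wait(T2) -> count=0 queue=[T2] holders={T1,T3,T4}
Step 5: signal(T1) -> count=0 queue=[] holders={T2,T3,T4}
Step 6: wait(T1) -> count=0 queue=[T1] holders={T2,T3,T4}
Step 7: signal(T2) -> count=0 queue=[] holders={T1,T3,T4}
Step 8: wait(T2) -> count=0 queue=[T2] holders={T1,T3,T4}
Step 9: signal(T4) -> count=0 queue=[] holders={T1,T2,T3}
Step 10: wait(T4) -> count=0 queue=[T4] holders={T1,T2,T3}
Step 11: signal(T2) -> count=0 queue=[] holders={T1,T3,T4}
Step 12: signal(T1) -> count=1 queue=[] holders={T3,T4}
Step 13: wait(T1) -> count=0 queue=[] holders={T1,T3,T4}
Step 14: signal(T4) -> count=1 queue=[] holders={T1,T3}
Step 15: signal(T1) -> count=2 queue=[] holders={T3}
Step 16: signal(T3) -> count=3 queue=[] holders={none}
Step 17: wait(T4) -> count=2 queue=[] holders={T4}
Step 18: wait(T1) -> count=1 queue=[] holders={T1,T4}
Final holders: {T1,T4} -> 2 thread(s)

Answer: 2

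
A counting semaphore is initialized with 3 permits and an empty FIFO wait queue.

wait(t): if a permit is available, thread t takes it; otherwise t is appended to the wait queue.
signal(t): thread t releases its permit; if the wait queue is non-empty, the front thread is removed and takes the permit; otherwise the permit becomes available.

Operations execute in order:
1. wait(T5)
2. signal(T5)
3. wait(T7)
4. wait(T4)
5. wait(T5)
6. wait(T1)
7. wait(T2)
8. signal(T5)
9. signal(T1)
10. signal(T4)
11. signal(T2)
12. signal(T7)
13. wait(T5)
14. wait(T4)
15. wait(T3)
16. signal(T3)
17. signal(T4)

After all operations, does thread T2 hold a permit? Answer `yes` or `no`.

Step 1: wait(T5) -> count=2 queue=[] holders={T5}
Step 2: signal(T5) -> count=3 queue=[] holders={none}
Step 3: wait(T7) -> count=2 queue=[] holders={T7}
Step 4: wait(T4) -> count=1 queue=[] holders={T4,T7}
Step 5: wait(T5) -> count=0 queue=[] holders={T4,T5,T7}
Step 6: wait(T1) -> count=0 queue=[T1] holders={T4,T5,T7}
Step 7: wait(T2) -> count=0 queue=[T1,T2] holders={T4,T5,T7}
Step 8: signal(T5) -> count=0 queue=[T2] holders={T1,T4,T7}
Step 9: signal(T1) -> count=0 queue=[] holders={T2,T4,T7}
Step 10: signal(T4) -> count=1 queue=[] holders={T2,T7}
Step 11: signal(T2) -> count=2 queue=[] holders={T7}
Step 12: signal(T7) -> count=3 queue=[] holders={none}
Step 13: wait(T5) -> count=2 queue=[] holders={T5}
Step 14: wait(T4) -> count=1 queue=[] holders={T4,T5}
Step 15: wait(T3) -> count=0 queue=[] holders={T3,T4,T5}
Step 16: signal(T3) -> count=1 queue=[] holders={T4,T5}
Step 17: signal(T4) -> count=2 queue=[] holders={T5}
Final holders: {T5} -> T2 not in holders

Answer: no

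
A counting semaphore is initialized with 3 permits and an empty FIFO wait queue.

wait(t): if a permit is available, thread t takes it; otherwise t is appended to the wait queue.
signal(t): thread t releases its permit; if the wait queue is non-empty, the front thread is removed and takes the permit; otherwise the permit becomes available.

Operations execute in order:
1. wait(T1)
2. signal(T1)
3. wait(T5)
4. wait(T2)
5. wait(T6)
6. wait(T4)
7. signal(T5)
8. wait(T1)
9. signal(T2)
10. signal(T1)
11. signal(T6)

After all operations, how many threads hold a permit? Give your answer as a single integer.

Step 1: wait(T1) -> count=2 queue=[] holders={T1}
Step 2: signal(T1) -> count=3 queue=[] holders={none}
Step 3: wait(T5) -> count=2 queue=[] holders={T5}
Step 4: wait(T2) -> count=1 queue=[] holders={T2,T5}
Step 5: wait(T6) -> count=0 queue=[] holders={T2,T5,T6}
Step 6: wait(T4) -> count=0 queue=[T4] holders={T2,T5,T6}
Step 7: signal(T5) -> count=0 queue=[] holders={T2,T4,T6}
Step 8: wait(T1) -> count=0 queue=[T1] holders={T2,T4,T6}
Step 9: signal(T2) -> count=0 queue=[] holders={T1,T4,T6}
Step 10: signal(T1) -> count=1 queue=[] holders={T4,T6}
Step 11: signal(T6) -> count=2 queue=[] holders={T4}
Final holders: {T4} -> 1 thread(s)

Answer: 1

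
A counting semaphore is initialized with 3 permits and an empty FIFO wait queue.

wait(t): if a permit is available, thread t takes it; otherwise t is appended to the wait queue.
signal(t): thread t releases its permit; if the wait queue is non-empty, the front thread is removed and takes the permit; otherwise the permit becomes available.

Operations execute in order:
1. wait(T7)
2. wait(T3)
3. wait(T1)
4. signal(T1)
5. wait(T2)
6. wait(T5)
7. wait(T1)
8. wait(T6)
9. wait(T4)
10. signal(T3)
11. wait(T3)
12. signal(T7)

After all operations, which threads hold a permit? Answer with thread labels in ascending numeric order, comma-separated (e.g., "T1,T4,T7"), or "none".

Answer: T1,T2,T5

Derivation:
Step 1: wait(T7) -> count=2 queue=[] holders={T7}
Step 2: wait(T3) -> count=1 queue=[] holders={T3,T7}
Step 3: wait(T1) -> count=0 queue=[] holders={T1,T3,T7}
Step 4: signal(T1) -> count=1 queue=[] holders={T3,T7}
Step 5: wait(T2) -> count=0 queue=[] holders={T2,T3,T7}
Step 6: wait(T5) -> count=0 queue=[T5] holders={T2,T3,T7}
Step 7: wait(T1) -> count=0 queue=[T5,T1] holders={T2,T3,T7}
Step 8: wait(T6) -> count=0 queue=[T5,T1,T6] holders={T2,T3,T7}
Step 9: wait(T4) -> count=0 queue=[T5,T1,T6,T4] holders={T2,T3,T7}
Step 10: signal(T3) -> count=0 queue=[T1,T6,T4] holders={T2,T5,T7}
Step 11: wait(T3) -> count=0 queue=[T1,T6,T4,T3] holders={T2,T5,T7}
Step 12: signal(T7) -> count=0 queue=[T6,T4,T3] holders={T1,T2,T5}
Final holders: T1,T2,T5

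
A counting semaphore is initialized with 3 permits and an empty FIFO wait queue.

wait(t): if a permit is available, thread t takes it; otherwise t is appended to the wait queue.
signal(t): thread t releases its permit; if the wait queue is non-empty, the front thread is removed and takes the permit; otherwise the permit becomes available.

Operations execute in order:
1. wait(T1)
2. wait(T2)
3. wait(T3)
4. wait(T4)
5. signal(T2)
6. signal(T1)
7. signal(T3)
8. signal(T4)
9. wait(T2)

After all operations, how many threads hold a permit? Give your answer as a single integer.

Step 1: wait(T1) -> count=2 queue=[] holders={T1}
Step 2: wait(T2) -> count=1 queue=[] holders={T1,T2}
Step 3: wait(T3) -> count=0 queue=[] holders={T1,T2,T3}
Step 4: wait(T4) -> count=0 queue=[T4] holders={T1,T2,T3}
Step 5: signal(T2) -> count=0 queue=[] holders={T1,T3,T4}
Step 6: signal(T1) -> count=1 queue=[] holders={T3,T4}
Step 7: signal(T3) -> count=2 queue=[] holders={T4}
Step 8: signal(T4) -> count=3 queue=[] holders={none}
Step 9: wait(T2) -> count=2 queue=[] holders={T2}
Final holders: {T2} -> 1 thread(s)

Answer: 1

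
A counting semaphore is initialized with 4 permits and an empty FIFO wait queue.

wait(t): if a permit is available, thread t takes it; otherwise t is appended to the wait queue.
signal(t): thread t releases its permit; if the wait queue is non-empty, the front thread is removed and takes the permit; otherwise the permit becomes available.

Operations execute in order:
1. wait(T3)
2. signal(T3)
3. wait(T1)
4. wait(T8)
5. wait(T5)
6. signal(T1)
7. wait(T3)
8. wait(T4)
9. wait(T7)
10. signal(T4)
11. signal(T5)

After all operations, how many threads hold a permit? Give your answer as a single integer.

Answer: 3

Derivation:
Step 1: wait(T3) -> count=3 queue=[] holders={T3}
Step 2: signal(T3) -> count=4 queue=[] holders={none}
Step 3: wait(T1) -> count=3 queue=[] holders={T1}
Step 4: wait(T8) -> count=2 queue=[] holders={T1,T8}
Step 5: wait(T5) -> count=1 queue=[] holders={T1,T5,T8}
Step 6: signal(T1) -> count=2 queue=[] holders={T5,T8}
Step 7: wait(T3) -> count=1 queue=[] holders={T3,T5,T8}
Step 8: wait(T4) -> count=0 queue=[] holders={T3,T4,T5,T8}
Step 9: wait(T7) -> count=0 queue=[T7] holders={T3,T4,T5,T8}
Step 10: signal(T4) -> count=0 queue=[] holders={T3,T5,T7,T8}
Step 11: signal(T5) -> count=1 queue=[] holders={T3,T7,T8}
Final holders: {T3,T7,T8} -> 3 thread(s)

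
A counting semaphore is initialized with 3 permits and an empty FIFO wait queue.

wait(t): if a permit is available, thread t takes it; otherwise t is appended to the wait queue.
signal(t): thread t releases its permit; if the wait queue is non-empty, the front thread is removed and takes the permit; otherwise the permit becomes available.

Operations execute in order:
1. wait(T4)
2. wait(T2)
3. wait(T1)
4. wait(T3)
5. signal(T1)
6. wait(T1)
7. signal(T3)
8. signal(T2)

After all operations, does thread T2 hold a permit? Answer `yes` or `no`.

Step 1: wait(T4) -> count=2 queue=[] holders={T4}
Step 2: wait(T2) -> count=1 queue=[] holders={T2,T4}
Step 3: wait(T1) -> count=0 queue=[] holders={T1,T2,T4}
Step 4: wait(T3) -> count=0 queue=[T3] holders={T1,T2,T4}
Step 5: signal(T1) -> count=0 queue=[] holders={T2,T3,T4}
Step 6: wait(T1) -> count=0 queue=[T1] holders={T2,T3,T4}
Step 7: signal(T3) -> count=0 queue=[] holders={T1,T2,T4}
Step 8: signal(T2) -> count=1 queue=[] holders={T1,T4}
Final holders: {T1,T4} -> T2 not in holders

Answer: no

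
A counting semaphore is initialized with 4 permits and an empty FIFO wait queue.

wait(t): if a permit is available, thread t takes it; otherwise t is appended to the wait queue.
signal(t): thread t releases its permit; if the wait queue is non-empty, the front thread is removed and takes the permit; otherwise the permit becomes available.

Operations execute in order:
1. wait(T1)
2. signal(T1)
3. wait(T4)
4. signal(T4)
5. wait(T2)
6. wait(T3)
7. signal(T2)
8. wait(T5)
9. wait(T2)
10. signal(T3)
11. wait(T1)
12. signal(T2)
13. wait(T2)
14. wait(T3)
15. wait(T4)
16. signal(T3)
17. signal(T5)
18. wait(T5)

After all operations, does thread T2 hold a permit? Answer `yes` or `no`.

Answer: yes

Derivation:
Step 1: wait(T1) -> count=3 queue=[] holders={T1}
Step 2: signal(T1) -> count=4 queue=[] holders={none}
Step 3: wait(T4) -> count=3 queue=[] holders={T4}
Step 4: signal(T4) -> count=4 queue=[] holders={none}
Step 5: wait(T2) -> count=3 queue=[] holders={T2}
Step 6: wait(T3) -> count=2 queue=[] holders={T2,T3}
Step 7: signal(T2) -> count=3 queue=[] holders={T3}
Step 8: wait(T5) -> count=2 queue=[] holders={T3,T5}
Step 9: wait(T2) -> count=1 queue=[] holders={T2,T3,T5}
Step 10: signal(T3) -> count=2 queue=[] holders={T2,T5}
Step 11: wait(T1) -> count=1 queue=[] holders={T1,T2,T5}
Step 12: signal(T2) -> count=2 queue=[] holders={T1,T5}
Step 13: wait(T2) -> count=1 queue=[] holders={T1,T2,T5}
Step 14: wait(T3) -> count=0 queue=[] holders={T1,T2,T3,T5}
Step 15: wait(T4) -> count=0 queue=[T4] holders={T1,T2,T3,T5}
Step 16: signal(T3) -> count=0 queue=[] holders={T1,T2,T4,T5}
Step 17: signal(T5) -> count=1 queue=[] holders={T1,T2,T4}
Step 18: wait(T5) -> count=0 queue=[] holders={T1,T2,T4,T5}
Final holders: {T1,T2,T4,T5} -> T2 in holders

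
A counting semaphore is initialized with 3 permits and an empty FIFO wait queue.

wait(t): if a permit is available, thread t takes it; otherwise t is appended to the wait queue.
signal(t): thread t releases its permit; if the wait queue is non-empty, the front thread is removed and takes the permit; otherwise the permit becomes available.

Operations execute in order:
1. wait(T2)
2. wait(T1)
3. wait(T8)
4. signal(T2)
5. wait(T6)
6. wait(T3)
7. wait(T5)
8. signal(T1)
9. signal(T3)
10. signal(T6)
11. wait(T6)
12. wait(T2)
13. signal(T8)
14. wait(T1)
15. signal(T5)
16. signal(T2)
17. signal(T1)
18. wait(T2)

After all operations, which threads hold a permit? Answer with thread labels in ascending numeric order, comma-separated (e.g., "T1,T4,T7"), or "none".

Step 1: wait(T2) -> count=2 queue=[] holders={T2}
Step 2: wait(T1) -> count=1 queue=[] holders={T1,T2}
Step 3: wait(T8) -> count=0 queue=[] holders={T1,T2,T8}
Step 4: signal(T2) -> count=1 queue=[] holders={T1,T8}
Step 5: wait(T6) -> count=0 queue=[] holders={T1,T6,T8}
Step 6: wait(T3) -> count=0 queue=[T3] holders={T1,T6,T8}
Step 7: wait(T5) -> count=0 queue=[T3,T5] holders={T1,T6,T8}
Step 8: signal(T1) -> count=0 queue=[T5] holders={T3,T6,T8}
Step 9: signal(T3) -> count=0 queue=[] holders={T5,T6,T8}
Step 10: signal(T6) -> count=1 queue=[] holders={T5,T8}
Step 11: wait(T6) -> count=0 queue=[] holders={T5,T6,T8}
Step 12: wait(T2) -> count=0 queue=[T2] holders={T5,T6,T8}
Step 13: signal(T8) -> count=0 queue=[] holders={T2,T5,T6}
Step 14: wait(T1) -> count=0 queue=[T1] holders={T2,T5,T6}
Step 15: signal(T5) -> count=0 queue=[] holders={T1,T2,T6}
Step 16: signal(T2) -> count=1 queue=[] holders={T1,T6}
Step 17: signal(T1) -> count=2 queue=[] holders={T6}
Step 18: wait(T2) -> count=1 queue=[] holders={T2,T6}
Final holders: T2,T6

Answer: T2,T6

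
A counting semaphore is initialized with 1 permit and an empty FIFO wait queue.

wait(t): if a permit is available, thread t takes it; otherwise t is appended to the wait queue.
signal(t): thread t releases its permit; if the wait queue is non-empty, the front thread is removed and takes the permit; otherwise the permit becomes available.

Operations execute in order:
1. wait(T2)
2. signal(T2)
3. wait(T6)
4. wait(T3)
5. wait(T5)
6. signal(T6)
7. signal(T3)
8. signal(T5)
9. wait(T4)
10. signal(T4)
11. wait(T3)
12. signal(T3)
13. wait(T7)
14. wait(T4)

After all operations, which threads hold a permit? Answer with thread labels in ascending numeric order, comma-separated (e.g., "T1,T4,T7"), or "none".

Answer: T7

Derivation:
Step 1: wait(T2) -> count=0 queue=[] holders={T2}
Step 2: signal(T2) -> count=1 queue=[] holders={none}
Step 3: wait(T6) -> count=0 queue=[] holders={T6}
Step 4: wait(T3) -> count=0 queue=[T3] holders={T6}
Step 5: wait(T5) -> count=0 queue=[T3,T5] holders={T6}
Step 6: signal(T6) -> count=0 queue=[T5] holders={T3}
Step 7: signal(T3) -> count=0 queue=[] holders={T5}
Step 8: signal(T5) -> count=1 queue=[] holders={none}
Step 9: wait(T4) -> count=0 queue=[] holders={T4}
Step 10: signal(T4) -> count=1 queue=[] holders={none}
Step 11: wait(T3) -> count=0 queue=[] holders={T3}
Step 12: signal(T3) -> count=1 queue=[] holders={none}
Step 13: wait(T7) -> count=0 queue=[] holders={T7}
Step 14: wait(T4) -> count=0 queue=[T4] holders={T7}
Final holders: T7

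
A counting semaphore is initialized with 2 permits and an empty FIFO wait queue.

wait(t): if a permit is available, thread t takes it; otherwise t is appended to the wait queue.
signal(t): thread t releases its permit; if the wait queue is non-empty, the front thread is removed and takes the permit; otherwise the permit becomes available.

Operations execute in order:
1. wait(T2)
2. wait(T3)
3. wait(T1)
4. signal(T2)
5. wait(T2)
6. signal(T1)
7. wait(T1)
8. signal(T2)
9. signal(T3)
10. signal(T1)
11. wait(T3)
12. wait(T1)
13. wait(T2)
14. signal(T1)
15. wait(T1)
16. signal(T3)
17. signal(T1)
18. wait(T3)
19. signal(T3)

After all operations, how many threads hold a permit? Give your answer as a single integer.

Step 1: wait(T2) -> count=1 queue=[] holders={T2}
Step 2: wait(T3) -> count=0 queue=[] holders={T2,T3}
Step 3: wait(T1) -> count=0 queue=[T1] holders={T2,T3}
Step 4: signal(T2) -> count=0 queue=[] holders={T1,T3}
Step 5: wait(T2) -> count=0 queue=[T2] holders={T1,T3}
Step 6: signal(T1) -> count=0 queue=[] holders={T2,T3}
Step 7: wait(T1) -> count=0 queue=[T1] holders={T2,T3}
Step 8: signal(T2) -> count=0 queue=[] holders={T1,T3}
Step 9: signal(T3) -> count=1 queue=[] holders={T1}
Step 10: signal(T1) -> count=2 queue=[] holders={none}
Step 11: wait(T3) -> count=1 queue=[] holders={T3}
Step 12: wait(T1) -> count=0 queue=[] holders={T1,T3}
Step 13: wait(T2) -> count=0 queue=[T2] holders={T1,T3}
Step 14: signal(T1) -> count=0 queue=[] holders={T2,T3}
Step 15: wait(T1) -> count=0 queue=[T1] holders={T2,T3}
Step 16: signal(T3) -> count=0 queue=[] holders={T1,T2}
Step 17: signal(T1) -> count=1 queue=[] holders={T2}
Step 18: wait(T3) -> count=0 queue=[] holders={T2,T3}
Step 19: signal(T3) -> count=1 queue=[] holders={T2}
Final holders: {T2} -> 1 thread(s)

Answer: 1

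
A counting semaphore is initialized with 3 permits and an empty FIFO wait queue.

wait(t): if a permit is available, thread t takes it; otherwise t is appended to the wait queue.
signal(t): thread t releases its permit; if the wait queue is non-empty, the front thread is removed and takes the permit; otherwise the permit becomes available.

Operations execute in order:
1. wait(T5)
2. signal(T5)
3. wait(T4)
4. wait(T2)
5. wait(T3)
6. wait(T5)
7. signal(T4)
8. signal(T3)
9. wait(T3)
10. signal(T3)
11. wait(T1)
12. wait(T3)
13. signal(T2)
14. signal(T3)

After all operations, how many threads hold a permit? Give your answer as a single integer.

Answer: 2

Derivation:
Step 1: wait(T5) -> count=2 queue=[] holders={T5}
Step 2: signal(T5) -> count=3 queue=[] holders={none}
Step 3: wait(T4) -> count=2 queue=[] holders={T4}
Step 4: wait(T2) -> count=1 queue=[] holders={T2,T4}
Step 5: wait(T3) -> count=0 queue=[] holders={T2,T3,T4}
Step 6: wait(T5) -> count=0 queue=[T5] holders={T2,T3,T4}
Step 7: signal(T4) -> count=0 queue=[] holders={T2,T3,T5}
Step 8: signal(T3) -> count=1 queue=[] holders={T2,T5}
Step 9: wait(T3) -> count=0 queue=[] holders={T2,T3,T5}
Step 10: signal(T3) -> count=1 queue=[] holders={T2,T5}
Step 11: wait(T1) -> count=0 queue=[] holders={T1,T2,T5}
Step 12: wait(T3) -> count=0 queue=[T3] holders={T1,T2,T5}
Step 13: signal(T2) -> count=0 queue=[] holders={T1,T3,T5}
Step 14: signal(T3) -> count=1 queue=[] holders={T1,T5}
Final holders: {T1,T5} -> 2 thread(s)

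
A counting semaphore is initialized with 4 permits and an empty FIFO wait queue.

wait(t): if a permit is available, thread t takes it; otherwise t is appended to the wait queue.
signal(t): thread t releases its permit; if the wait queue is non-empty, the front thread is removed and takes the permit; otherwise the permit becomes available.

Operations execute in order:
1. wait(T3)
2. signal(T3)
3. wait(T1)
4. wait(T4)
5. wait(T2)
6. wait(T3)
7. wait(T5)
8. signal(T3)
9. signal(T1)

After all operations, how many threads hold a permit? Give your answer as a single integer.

Step 1: wait(T3) -> count=3 queue=[] holders={T3}
Step 2: signal(T3) -> count=4 queue=[] holders={none}
Step 3: wait(T1) -> count=3 queue=[] holders={T1}
Step 4: wait(T4) -> count=2 queue=[] holders={T1,T4}
Step 5: wait(T2) -> count=1 queue=[] holders={T1,T2,T4}
Step 6: wait(T3) -> count=0 queue=[] holders={T1,T2,T3,T4}
Step 7: wait(T5) -> count=0 queue=[T5] holders={T1,T2,T3,T4}
Step 8: signal(T3) -> count=0 queue=[] holders={T1,T2,T4,T5}
Step 9: signal(T1) -> count=1 queue=[] holders={T2,T4,T5}
Final holders: {T2,T4,T5} -> 3 thread(s)

Answer: 3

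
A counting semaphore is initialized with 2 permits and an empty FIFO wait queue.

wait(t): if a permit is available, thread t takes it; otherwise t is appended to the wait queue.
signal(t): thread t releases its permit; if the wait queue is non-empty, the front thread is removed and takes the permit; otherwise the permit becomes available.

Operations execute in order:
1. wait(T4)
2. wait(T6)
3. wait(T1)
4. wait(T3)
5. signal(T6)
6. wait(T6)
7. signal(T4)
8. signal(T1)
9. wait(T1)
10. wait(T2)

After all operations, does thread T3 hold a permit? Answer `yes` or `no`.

Answer: yes

Derivation:
Step 1: wait(T4) -> count=1 queue=[] holders={T4}
Step 2: wait(T6) -> count=0 queue=[] holders={T4,T6}
Step 3: wait(T1) -> count=0 queue=[T1] holders={T4,T6}
Step 4: wait(T3) -> count=0 queue=[T1,T3] holders={T4,T6}
Step 5: signal(T6) -> count=0 queue=[T3] holders={T1,T4}
Step 6: wait(T6) -> count=0 queue=[T3,T6] holders={T1,T4}
Step 7: signal(T4) -> count=0 queue=[T6] holders={T1,T3}
Step 8: signal(T1) -> count=0 queue=[] holders={T3,T6}
Step 9: wait(T1) -> count=0 queue=[T1] holders={T3,T6}
Step 10: wait(T2) -> count=0 queue=[T1,T2] holders={T3,T6}
Final holders: {T3,T6} -> T3 in holders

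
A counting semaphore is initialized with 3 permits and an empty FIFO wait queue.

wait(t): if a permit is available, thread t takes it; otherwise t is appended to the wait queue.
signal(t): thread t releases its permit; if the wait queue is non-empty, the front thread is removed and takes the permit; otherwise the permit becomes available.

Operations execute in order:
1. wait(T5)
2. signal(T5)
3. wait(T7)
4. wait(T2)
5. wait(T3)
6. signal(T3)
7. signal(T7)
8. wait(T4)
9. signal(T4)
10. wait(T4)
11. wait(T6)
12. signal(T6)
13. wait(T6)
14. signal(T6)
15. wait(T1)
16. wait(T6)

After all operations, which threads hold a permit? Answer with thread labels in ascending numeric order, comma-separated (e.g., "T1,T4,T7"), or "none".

Answer: T1,T2,T4

Derivation:
Step 1: wait(T5) -> count=2 queue=[] holders={T5}
Step 2: signal(T5) -> count=3 queue=[] holders={none}
Step 3: wait(T7) -> count=2 queue=[] holders={T7}
Step 4: wait(T2) -> count=1 queue=[] holders={T2,T7}
Step 5: wait(T3) -> count=0 queue=[] holders={T2,T3,T7}
Step 6: signal(T3) -> count=1 queue=[] holders={T2,T7}
Step 7: signal(T7) -> count=2 queue=[] holders={T2}
Step 8: wait(T4) -> count=1 queue=[] holders={T2,T4}
Step 9: signal(T4) -> count=2 queue=[] holders={T2}
Step 10: wait(T4) -> count=1 queue=[] holders={T2,T4}
Step 11: wait(T6) -> count=0 queue=[] holders={T2,T4,T6}
Step 12: signal(T6) -> count=1 queue=[] holders={T2,T4}
Step 13: wait(T6) -> count=0 queue=[] holders={T2,T4,T6}
Step 14: signal(T6) -> count=1 queue=[] holders={T2,T4}
Step 15: wait(T1) -> count=0 queue=[] holders={T1,T2,T4}
Step 16: wait(T6) -> count=0 queue=[T6] holders={T1,T2,T4}
Final holders: T1,T2,T4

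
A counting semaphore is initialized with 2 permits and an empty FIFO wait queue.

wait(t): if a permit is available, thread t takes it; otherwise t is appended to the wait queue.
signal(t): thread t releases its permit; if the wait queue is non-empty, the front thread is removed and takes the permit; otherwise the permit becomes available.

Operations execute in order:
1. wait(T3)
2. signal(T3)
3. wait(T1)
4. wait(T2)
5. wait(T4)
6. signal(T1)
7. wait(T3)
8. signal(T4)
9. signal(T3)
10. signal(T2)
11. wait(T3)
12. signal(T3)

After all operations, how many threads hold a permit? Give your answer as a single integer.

Answer: 0

Derivation:
Step 1: wait(T3) -> count=1 queue=[] holders={T3}
Step 2: signal(T3) -> count=2 queue=[] holders={none}
Step 3: wait(T1) -> count=1 queue=[] holders={T1}
Step 4: wait(T2) -> count=0 queue=[] holders={T1,T2}
Step 5: wait(T4) -> count=0 queue=[T4] holders={T1,T2}
Step 6: signal(T1) -> count=0 queue=[] holders={T2,T4}
Step 7: wait(T3) -> count=0 queue=[T3] holders={T2,T4}
Step 8: signal(T4) -> count=0 queue=[] holders={T2,T3}
Step 9: signal(T3) -> count=1 queue=[] holders={T2}
Step 10: signal(T2) -> count=2 queue=[] holders={none}
Step 11: wait(T3) -> count=1 queue=[] holders={T3}
Step 12: signal(T3) -> count=2 queue=[] holders={none}
Final holders: {none} -> 0 thread(s)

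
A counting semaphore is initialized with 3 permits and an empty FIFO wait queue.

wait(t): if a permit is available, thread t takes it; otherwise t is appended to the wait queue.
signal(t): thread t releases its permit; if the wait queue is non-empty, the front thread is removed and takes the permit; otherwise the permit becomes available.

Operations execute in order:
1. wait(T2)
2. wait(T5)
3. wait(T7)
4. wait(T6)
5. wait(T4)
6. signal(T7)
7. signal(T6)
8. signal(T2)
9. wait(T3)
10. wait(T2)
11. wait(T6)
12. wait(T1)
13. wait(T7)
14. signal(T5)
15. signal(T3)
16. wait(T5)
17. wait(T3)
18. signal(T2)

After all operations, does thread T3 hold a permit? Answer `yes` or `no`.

Answer: no

Derivation:
Step 1: wait(T2) -> count=2 queue=[] holders={T2}
Step 2: wait(T5) -> count=1 queue=[] holders={T2,T5}
Step 3: wait(T7) -> count=0 queue=[] holders={T2,T5,T7}
Step 4: wait(T6) -> count=0 queue=[T6] holders={T2,T5,T7}
Step 5: wait(T4) -> count=0 queue=[T6,T4] holders={T2,T5,T7}
Step 6: signal(T7) -> count=0 queue=[T4] holders={T2,T5,T6}
Step 7: signal(T6) -> count=0 queue=[] holders={T2,T4,T5}
Step 8: signal(T2) -> count=1 queue=[] holders={T4,T5}
Step 9: wait(T3) -> count=0 queue=[] holders={T3,T4,T5}
Step 10: wait(T2) -> count=0 queue=[T2] holders={T3,T4,T5}
Step 11: wait(T6) -> count=0 queue=[T2,T6] holders={T3,T4,T5}
Step 12: wait(T1) -> count=0 queue=[T2,T6,T1] holders={T3,T4,T5}
Step 13: wait(T7) -> count=0 queue=[T2,T6,T1,T7] holders={T3,T4,T5}
Step 14: signal(T5) -> count=0 queue=[T6,T1,T7] holders={T2,T3,T4}
Step 15: signal(T3) -> count=0 queue=[T1,T7] holders={T2,T4,T6}
Step 16: wait(T5) -> count=0 queue=[T1,T7,T5] holders={T2,T4,T6}
Step 17: wait(T3) -> count=0 queue=[T1,T7,T5,T3] holders={T2,T4,T6}
Step 18: signal(T2) -> count=0 queue=[T7,T5,T3] holders={T1,T4,T6}
Final holders: {T1,T4,T6} -> T3 not in holders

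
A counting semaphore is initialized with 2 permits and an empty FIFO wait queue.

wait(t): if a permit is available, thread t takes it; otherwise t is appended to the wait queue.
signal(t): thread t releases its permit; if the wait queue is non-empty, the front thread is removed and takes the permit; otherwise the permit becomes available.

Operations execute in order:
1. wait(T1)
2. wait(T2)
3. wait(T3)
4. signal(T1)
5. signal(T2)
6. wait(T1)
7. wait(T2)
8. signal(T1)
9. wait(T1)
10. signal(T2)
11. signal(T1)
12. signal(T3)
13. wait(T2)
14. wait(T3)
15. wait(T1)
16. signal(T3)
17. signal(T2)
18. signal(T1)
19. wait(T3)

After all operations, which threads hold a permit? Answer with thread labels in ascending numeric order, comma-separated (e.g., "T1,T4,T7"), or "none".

Step 1: wait(T1) -> count=1 queue=[] holders={T1}
Step 2: wait(T2) -> count=0 queue=[] holders={T1,T2}
Step 3: wait(T3) -> count=0 queue=[T3] holders={T1,T2}
Step 4: signal(T1) -> count=0 queue=[] holders={T2,T3}
Step 5: signal(T2) -> count=1 queue=[] holders={T3}
Step 6: wait(T1) -> count=0 queue=[] holders={T1,T3}
Step 7: wait(T2) -> count=0 queue=[T2] holders={T1,T3}
Step 8: signal(T1) -> count=0 queue=[] holders={T2,T3}
Step 9: wait(T1) -> count=0 queue=[T1] holders={T2,T3}
Step 10: signal(T2) -> count=0 queue=[] holders={T1,T3}
Step 11: signal(T1) -> count=1 queue=[] holders={T3}
Step 12: signal(T3) -> count=2 queue=[] holders={none}
Step 13: wait(T2) -> count=1 queue=[] holders={T2}
Step 14: wait(T3) -> count=0 queue=[] holders={T2,T3}
Step 15: wait(T1) -> count=0 queue=[T1] holders={T2,T3}
Step 16: signal(T3) -> count=0 queue=[] holders={T1,T2}
Step 17: signal(T2) -> count=1 queue=[] holders={T1}
Step 18: signal(T1) -> count=2 queue=[] holders={none}
Step 19: wait(T3) -> count=1 queue=[] holders={T3}
Final holders: T3

Answer: T3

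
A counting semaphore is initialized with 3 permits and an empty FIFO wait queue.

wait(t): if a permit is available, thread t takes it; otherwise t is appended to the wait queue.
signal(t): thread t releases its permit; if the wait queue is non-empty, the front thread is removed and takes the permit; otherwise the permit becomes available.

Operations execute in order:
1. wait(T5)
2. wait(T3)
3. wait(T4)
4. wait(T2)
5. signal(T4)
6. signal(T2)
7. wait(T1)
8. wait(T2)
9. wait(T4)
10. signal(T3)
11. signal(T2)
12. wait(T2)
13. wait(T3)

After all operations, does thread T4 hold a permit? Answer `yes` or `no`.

Step 1: wait(T5) -> count=2 queue=[] holders={T5}
Step 2: wait(T3) -> count=1 queue=[] holders={T3,T5}
Step 3: wait(T4) -> count=0 queue=[] holders={T3,T4,T5}
Step 4: wait(T2) -> count=0 queue=[T2] holders={T3,T4,T5}
Step 5: signal(T4) -> count=0 queue=[] holders={T2,T3,T5}
Step 6: signal(T2) -> count=1 queue=[] holders={T3,T5}
Step 7: wait(T1) -> count=0 queue=[] holders={T1,T3,T5}
Step 8: wait(T2) -> count=0 queue=[T2] holders={T1,T3,T5}
Step 9: wait(T4) -> count=0 queue=[T2,T4] holders={T1,T3,T5}
Step 10: signal(T3) -> count=0 queue=[T4] holders={T1,T2,T5}
Step 11: signal(T2) -> count=0 queue=[] holders={T1,T4,T5}
Step 12: wait(T2) -> count=0 queue=[T2] holders={T1,T4,T5}
Step 13: wait(T3) -> count=0 queue=[T2,T3] holders={T1,T4,T5}
Final holders: {T1,T4,T5} -> T4 in holders

Answer: yes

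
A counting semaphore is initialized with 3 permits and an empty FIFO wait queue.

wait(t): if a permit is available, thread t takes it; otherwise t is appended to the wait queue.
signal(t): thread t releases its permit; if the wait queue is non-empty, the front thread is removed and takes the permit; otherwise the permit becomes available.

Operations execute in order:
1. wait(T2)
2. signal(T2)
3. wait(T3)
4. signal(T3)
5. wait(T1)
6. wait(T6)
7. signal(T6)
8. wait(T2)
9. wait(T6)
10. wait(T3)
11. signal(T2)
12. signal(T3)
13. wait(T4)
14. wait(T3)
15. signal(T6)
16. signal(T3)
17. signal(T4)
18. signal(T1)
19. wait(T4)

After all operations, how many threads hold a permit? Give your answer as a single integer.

Step 1: wait(T2) -> count=2 queue=[] holders={T2}
Step 2: signal(T2) -> count=3 queue=[] holders={none}
Step 3: wait(T3) -> count=2 queue=[] holders={T3}
Step 4: signal(T3) -> count=3 queue=[] holders={none}
Step 5: wait(T1) -> count=2 queue=[] holders={T1}
Step 6: wait(T6) -> count=1 queue=[] holders={T1,T6}
Step 7: signal(T6) -> count=2 queue=[] holders={T1}
Step 8: wait(T2) -> count=1 queue=[] holders={T1,T2}
Step 9: wait(T6) -> count=0 queue=[] holders={T1,T2,T6}
Step 10: wait(T3) -> count=0 queue=[T3] holders={T1,T2,T6}
Step 11: signal(T2) -> count=0 queue=[] holders={T1,T3,T6}
Step 12: signal(T3) -> count=1 queue=[] holders={T1,T6}
Step 13: wait(T4) -> count=0 queue=[] holders={T1,T4,T6}
Step 14: wait(T3) -> count=0 queue=[T3] holders={T1,T4,T6}
Step 15: signal(T6) -> count=0 queue=[] holders={T1,T3,T4}
Step 16: signal(T3) -> count=1 queue=[] holders={T1,T4}
Step 17: signal(T4) -> count=2 queue=[] holders={T1}
Step 18: signal(T1) -> count=3 queue=[] holders={none}
Step 19: wait(T4) -> count=2 queue=[] holders={T4}
Final holders: {T4} -> 1 thread(s)

Answer: 1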